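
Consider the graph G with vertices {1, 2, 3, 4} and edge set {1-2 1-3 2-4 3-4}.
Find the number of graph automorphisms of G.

8

Every vertex has degree 2 and the graph is connected, so G is the 4-cycle C_4. C_4 has 4 rotations and 4 reflections, so Aut(C_4) ≅ D_4 of order 8.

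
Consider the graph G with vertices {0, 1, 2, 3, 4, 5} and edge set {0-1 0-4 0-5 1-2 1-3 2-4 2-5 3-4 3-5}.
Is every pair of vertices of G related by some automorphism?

G is 3-regular and bipartite with parts {0, 2, 3} and {1, 4, 5} (each part is independent and every cross-pair is an edge), so G = K_{3,3}. Aut(K_{3,3}) is the wreath product S_3 ≀ Z_2: permute within each part, then optionally swap the parts; |Aut| = 2·(3!)² = 72. This group acts transitively on the 6 vertices.

Yes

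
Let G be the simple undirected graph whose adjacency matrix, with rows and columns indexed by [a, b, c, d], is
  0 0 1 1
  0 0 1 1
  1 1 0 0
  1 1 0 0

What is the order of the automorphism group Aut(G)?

8

G is 2-regular and bipartite on 2^2 = 4 vertices with girth 4; it is the hypercube graph Q_2. The symmetry group of the 2-cube is the hyperoctahedral group B_2 = Z_2 ≀ S_2, of order 2^2·2! = 8.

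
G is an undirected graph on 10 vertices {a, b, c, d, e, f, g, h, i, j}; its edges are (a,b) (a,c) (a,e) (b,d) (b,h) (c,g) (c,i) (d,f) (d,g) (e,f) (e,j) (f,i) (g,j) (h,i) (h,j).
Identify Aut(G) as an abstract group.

S_5

G is 3-regular on 10 vertices with no triangles and no 4-cycles (girth 5): this is the Petersen graph. Viewing the Petersen graph as the Kneser graph K(5,2) — vertices are 2-subsets of {1,…,5}, edges join disjoint pairs — its automorphisms are exactly the permutations of the 5-element set, so Aut ≅ S_5 of order 120.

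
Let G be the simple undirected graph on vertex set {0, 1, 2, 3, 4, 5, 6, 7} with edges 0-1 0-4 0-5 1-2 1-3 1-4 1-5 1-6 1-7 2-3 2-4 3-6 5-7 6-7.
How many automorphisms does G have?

14

Vertex 1 is the unique vertex of degree 7; the remaining 7 vertices each have degree 3 and induce a cycle, so G is the wheel on 8 vertices with hub 1. Every automorphism fixes the hub and acts on the rim 7-cycle, so Aut(G) ≅ Aut(C_7) = D_7 of order 14.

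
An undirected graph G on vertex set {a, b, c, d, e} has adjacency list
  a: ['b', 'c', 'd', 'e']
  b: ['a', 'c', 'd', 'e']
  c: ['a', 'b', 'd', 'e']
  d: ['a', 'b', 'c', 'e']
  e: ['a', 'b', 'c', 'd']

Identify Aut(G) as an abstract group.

All 5 vertices are pairwise adjacent: G = K_5. Any permutation of the 5 vertices preserves K_5, so Aut(K_5) = S_5 of order 5! = 120.

S_5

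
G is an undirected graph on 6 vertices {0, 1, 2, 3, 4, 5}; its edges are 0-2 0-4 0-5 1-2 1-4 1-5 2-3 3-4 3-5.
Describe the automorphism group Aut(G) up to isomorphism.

S_3 ≀ Z_2

G is 3-regular and bipartite with parts {2, 4, 5} and {0, 1, 3} (each part is independent and every cross-pair is an edge), so G = K_{3,3}. Each part can be permuted independently (S_3 × S_3) and the two equal-size parts can also be swapped, giving (S_3 × S_3) ⋊ Z_2 of order 2·(3!)² = 72.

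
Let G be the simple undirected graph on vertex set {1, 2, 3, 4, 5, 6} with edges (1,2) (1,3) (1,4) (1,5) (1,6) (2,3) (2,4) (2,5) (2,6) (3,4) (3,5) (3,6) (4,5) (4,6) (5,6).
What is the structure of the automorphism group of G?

the symmetric group on 6 letters

All 6 vertices are pairwise adjacent: G = K_6. Any permutation of the 6 vertices preserves K_6, so Aut(K_6) = S_6 of order 6! = 720.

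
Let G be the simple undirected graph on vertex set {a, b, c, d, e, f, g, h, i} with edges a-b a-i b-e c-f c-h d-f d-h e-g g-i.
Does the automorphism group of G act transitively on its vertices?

No

G has two connected components, {a, b, e, g, i} and {c, d, f, h}; each is 2-regular, so G = C_5 ⊔ C_4. The orbit of a under Aut(G) is {a, b, e, g, i}, which does not contain c, so G is not vertex-transitive.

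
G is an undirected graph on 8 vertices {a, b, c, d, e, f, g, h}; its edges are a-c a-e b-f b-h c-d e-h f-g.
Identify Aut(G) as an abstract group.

C_2

The degree sequence is [2, 2, 2, 1, 2, 2, 1, 2]; the two degree-1 vertices d and g are the ends of a path, so G = P_8. A path has exactly one nontrivial symmetry — reversal — giving Aut(G) of order 2.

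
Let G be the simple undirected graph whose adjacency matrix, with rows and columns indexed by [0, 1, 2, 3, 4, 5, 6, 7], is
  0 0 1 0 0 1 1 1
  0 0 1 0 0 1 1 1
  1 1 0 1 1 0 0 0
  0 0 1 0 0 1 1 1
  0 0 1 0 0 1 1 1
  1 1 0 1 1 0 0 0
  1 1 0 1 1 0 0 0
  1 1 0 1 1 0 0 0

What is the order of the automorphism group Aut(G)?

G is 4-regular and bipartite with parts {2, 5, 6, 7} and {0, 1, 3, 4} (each part is independent and every cross-pair is an edge), so G = K_{4,4}. Aut(K_{4,4}) is the wreath product S_4 ≀ Z_2: permute within each part, then optionally swap the parts; |Aut| = 2·(4!)² = 1152.

1152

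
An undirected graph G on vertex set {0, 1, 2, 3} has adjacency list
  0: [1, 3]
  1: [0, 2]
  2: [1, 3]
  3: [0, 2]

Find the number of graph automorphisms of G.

8

Every vertex has degree 2 and the graph is connected, so G is the 4-cycle C_4. C_4 has 4 rotations and 4 reflections, so Aut(C_4) ≅ D_4 of order 8.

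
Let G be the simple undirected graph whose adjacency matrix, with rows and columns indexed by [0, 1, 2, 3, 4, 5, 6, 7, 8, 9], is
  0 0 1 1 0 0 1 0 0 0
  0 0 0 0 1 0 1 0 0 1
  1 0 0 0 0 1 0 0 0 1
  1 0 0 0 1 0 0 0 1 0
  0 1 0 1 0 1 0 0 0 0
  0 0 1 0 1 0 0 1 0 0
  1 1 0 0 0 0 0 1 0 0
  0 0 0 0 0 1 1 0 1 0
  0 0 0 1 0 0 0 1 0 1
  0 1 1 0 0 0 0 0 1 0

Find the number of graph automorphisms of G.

120

G is 3-regular on 10 vertices with no triangles and no 4-cycles (girth 5): this is the Petersen graph. It is a classical fact that the Petersen graph has automorphism group S_5 (order 120), arising from its description as the Kneser graph K(5,2).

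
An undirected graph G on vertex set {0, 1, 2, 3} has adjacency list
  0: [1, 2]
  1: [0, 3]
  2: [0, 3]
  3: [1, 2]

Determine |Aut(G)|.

G is 2-regular and connected on 4 vertices, i.e. the cycle C_4. The automorphisms of the 4-cycle are exactly the symmetries of a regular 4-gon: the dihedral group D_4, |D_4| = 8.

8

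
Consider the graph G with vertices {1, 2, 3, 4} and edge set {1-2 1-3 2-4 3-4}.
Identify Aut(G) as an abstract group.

G is 2-regular and bipartite on 2^2 = 4 vertices with girth 4; it is the hypercube graph Q_2. The symmetry group of the 2-cube is the hyperoctahedral group B_2 = Z_2 ≀ S_2, of order 2^2·2! = 8.

the dihedral group of order 8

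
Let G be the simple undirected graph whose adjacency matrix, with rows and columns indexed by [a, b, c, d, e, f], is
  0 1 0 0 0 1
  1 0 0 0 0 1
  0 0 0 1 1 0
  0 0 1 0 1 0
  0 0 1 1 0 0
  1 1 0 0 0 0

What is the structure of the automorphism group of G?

(D_3 × D_3) ⋊ Z_2

G has two connected components, {a, b, f} and {c, d, e}; each is 2-regular, so G = C_3 ⊔ C_3. With two isomorphic components, Aut(G) = Aut(C_3) ≀ S_2 = (D_3 × D_3) ⋊ Z_2: permute each cycle by D_3, then optionally swap the two cycles. Order 2·(2·3)² = 72.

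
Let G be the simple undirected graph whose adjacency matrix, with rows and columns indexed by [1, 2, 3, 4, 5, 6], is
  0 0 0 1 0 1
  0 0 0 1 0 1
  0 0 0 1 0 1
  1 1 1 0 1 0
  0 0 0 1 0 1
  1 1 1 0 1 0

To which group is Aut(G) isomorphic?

S_4 × S_2

The vertices split by degree into {4, 6} (degree 4) and {1, 2, 3, 5} (degree 2); every edge runs between the two parts, so G is the complete bipartite graph K_{2,4}. The parts have unequal sizes, so no automorphism swaps them; each part is permuted independently, giving S_4 × S_2 of order 4!·2! = 48.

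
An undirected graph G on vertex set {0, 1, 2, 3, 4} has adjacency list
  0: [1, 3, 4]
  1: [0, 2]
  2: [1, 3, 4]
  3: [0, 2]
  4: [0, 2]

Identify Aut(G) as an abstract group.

S_2 × S_3

The vertices split by degree into {0, 2} (degree 3) and {1, 3, 4} (degree 2); every edge runs between the two parts, so G is the complete bipartite graph K_{2,3}. The parts have unequal sizes, so no automorphism swaps them; each part is permuted independently, giving S_2 × S_3 of order 2!·3! = 12.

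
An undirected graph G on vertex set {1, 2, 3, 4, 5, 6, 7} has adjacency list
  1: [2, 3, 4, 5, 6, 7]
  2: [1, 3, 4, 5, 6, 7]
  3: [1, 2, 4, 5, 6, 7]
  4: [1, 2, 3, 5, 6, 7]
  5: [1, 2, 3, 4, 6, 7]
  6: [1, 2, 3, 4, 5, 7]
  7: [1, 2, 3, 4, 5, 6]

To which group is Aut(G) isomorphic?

Every vertex has degree 6, so G is the complete graph K_7. Every bijection on the vertex set is an automorphism of K_7; hence Aut(K_7) ≅ S_7, order 5040.

the symmetric group on 7 letters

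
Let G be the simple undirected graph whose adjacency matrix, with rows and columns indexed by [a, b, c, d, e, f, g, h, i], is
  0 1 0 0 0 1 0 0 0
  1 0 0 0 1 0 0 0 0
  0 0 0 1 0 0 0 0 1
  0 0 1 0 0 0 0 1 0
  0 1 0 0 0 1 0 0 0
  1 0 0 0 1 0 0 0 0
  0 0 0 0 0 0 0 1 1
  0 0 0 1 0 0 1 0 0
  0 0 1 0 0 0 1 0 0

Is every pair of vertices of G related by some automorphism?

G has two connected components, {c, d, g, h, i} and {a, b, e, f}; each is 2-regular, so G = C_5 ⊔ C_4. The orbit of a under Aut(G) is {a, b, e, f}, which does not contain c, so G is not vertex-transitive.

No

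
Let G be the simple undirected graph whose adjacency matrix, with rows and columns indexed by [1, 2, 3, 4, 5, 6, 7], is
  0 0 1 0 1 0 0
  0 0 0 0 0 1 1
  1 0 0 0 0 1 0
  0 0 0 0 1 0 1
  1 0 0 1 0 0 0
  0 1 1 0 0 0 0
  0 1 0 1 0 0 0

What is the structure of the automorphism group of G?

the dihedral group of order 14

Every vertex has degree 2 and the graph is connected, so G is the 7-cycle C_7. The automorphisms of the 7-cycle are exactly the symmetries of a regular 7-gon: the dihedral group D_7, |D_7| = 14.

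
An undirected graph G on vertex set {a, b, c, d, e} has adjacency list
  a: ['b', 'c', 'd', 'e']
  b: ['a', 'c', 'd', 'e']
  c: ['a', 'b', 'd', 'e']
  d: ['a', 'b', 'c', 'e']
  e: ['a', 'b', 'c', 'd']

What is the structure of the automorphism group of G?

All 5 vertices are pairwise adjacent: G = K_5. Any permutation of the 5 vertices preserves K_5, so Aut(K_5) = S_5 of order 5! = 120.

the symmetric group on 5 letters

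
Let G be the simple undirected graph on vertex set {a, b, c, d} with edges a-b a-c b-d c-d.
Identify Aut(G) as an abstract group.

G is 2-regular and connected on 4 vertices, i.e. the cycle C_4. The automorphisms of the 4-cycle are exactly the symmetries of a regular 4-gon: the dihedral group D_4, |D_4| = 8.

the dihedral group of order 8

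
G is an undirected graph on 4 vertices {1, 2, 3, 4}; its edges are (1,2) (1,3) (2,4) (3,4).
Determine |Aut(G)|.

G is 2-regular and bipartite on 2^2 = 4 vertices with girth 4; it is the hypercube graph Q_2. Aut(Q_2) consists of the signed permutations of the 2 coordinate axes: 2! permutations times 2^2 sign flips, so |Aut| = 2^2·2! = 8.

8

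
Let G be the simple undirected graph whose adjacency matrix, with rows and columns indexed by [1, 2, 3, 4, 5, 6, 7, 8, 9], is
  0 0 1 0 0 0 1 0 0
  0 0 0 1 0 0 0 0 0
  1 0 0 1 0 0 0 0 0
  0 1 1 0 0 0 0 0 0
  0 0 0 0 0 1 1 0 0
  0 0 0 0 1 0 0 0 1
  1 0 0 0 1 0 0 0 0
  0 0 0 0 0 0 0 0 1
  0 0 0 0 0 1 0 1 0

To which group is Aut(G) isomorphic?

Z_2

The degree sequence is [2, 1, 2, 2, 2, 2, 2, 1, 2]; the two degree-1 vertices 2 and 8 are the ends of a path, so G = P_9. The only nontrivial automorphism of a path is the end-to-end reflection, so Aut(G) ≅ Z_2.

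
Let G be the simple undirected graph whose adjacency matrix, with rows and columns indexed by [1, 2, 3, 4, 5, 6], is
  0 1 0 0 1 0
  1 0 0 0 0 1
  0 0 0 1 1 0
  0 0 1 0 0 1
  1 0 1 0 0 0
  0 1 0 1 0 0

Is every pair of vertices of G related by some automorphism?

G is 2-regular and connected on 6 vertices, i.e. the cycle C_6. C_6 has 6 rotations and 6 reflections, so Aut(C_6) ≅ D_6 of order 12. Under this action every vertex can be carried to every other, so G is vertex-transitive.

Yes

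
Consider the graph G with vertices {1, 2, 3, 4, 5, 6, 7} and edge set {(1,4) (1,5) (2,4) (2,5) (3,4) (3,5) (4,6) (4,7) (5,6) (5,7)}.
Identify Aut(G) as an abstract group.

S_5 × S_2

The vertices split by degree into {4, 5} (degree 5) and {1, 2, 3, 6, 7} (degree 2); every edge runs between the two parts, so G is the complete bipartite graph K_{2,5}. Automorphisms preserve the bipartition setwise (since the parts differ in size) and act as S_5 × S_2 within it; |Aut| = 240.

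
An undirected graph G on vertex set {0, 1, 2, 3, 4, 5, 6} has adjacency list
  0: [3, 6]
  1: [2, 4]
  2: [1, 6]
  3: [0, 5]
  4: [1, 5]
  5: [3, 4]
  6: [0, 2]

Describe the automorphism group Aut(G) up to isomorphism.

G is 2-regular and connected on 7 vertices, i.e. the cycle C_7. The automorphisms of the 7-cycle are exactly the symmetries of a regular 7-gon: the dihedral group D_7, |D_7| = 14.

D_7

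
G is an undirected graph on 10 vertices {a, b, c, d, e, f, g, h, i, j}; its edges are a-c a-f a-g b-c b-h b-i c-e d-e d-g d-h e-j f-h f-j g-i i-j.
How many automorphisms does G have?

G is 3-regular on 10 vertices with no triangles and no 4-cycles (girth 5): this is the Petersen graph. Viewing the Petersen graph as the Kneser graph K(5,2) — vertices are 2-subsets of {1,…,5}, edges join disjoint pairs — its automorphisms are exactly the permutations of the 5-element set, so Aut ≅ S_5 of order 120.

120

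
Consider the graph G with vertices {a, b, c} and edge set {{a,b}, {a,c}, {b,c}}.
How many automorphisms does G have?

6

Every vertex has degree 2, so G is the complete graph K_3. Any permutation of the 3 vertices preserves K_3, so Aut(K_3) = S_3 of order 3! = 6.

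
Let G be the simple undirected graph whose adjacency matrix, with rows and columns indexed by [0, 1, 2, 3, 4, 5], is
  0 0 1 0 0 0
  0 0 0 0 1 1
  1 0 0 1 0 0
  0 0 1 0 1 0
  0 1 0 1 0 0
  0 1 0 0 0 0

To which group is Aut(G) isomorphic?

The degree sequence is [1, 2, 2, 2, 2, 1]; the two degree-1 vertices 0 and 5 are the ends of a path, so G = P_6. The only nontrivial automorphism of a path is the end-to-end reflection, so Aut(G) ≅ Z_2.

the cyclic group of order 2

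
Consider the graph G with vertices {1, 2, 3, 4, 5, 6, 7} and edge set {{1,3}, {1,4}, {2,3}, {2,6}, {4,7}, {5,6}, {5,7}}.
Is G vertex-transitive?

Yes

Every vertex has degree 2 and the graph is connected, so G is the 7-cycle C_7. The automorphisms of the 7-cycle are exactly the symmetries of a regular 7-gon: the dihedral group D_7, |D_7| = 14. Under this action every vertex can be carried to every other, so G is vertex-transitive.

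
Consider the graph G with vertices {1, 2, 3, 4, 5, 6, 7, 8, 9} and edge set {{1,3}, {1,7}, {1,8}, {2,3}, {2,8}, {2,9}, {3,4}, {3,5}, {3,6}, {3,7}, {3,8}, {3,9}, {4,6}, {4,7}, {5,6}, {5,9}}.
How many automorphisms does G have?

Vertex 3 is the unique vertex of degree 8; the remaining 8 vertices each have degree 3 and induce a cycle, so G is the wheel on 9 vertices with hub 3. Every automorphism fixes the hub and acts on the rim 8-cycle, so Aut(G) ≅ Aut(C_8) = D_8 of order 16.

16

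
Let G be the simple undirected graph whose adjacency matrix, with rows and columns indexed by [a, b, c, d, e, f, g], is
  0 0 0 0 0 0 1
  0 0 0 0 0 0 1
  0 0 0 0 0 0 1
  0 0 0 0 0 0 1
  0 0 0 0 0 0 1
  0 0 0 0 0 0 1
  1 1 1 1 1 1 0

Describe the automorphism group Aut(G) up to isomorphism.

Vertex g has degree 6 and every other vertex has degree 1, so G is the star K_{1,6} with centre g. The 6 leaves are pairwise interchangeable while the centre is fixed, giving Aut(G) = S_6.

the symmetric group on 6 letters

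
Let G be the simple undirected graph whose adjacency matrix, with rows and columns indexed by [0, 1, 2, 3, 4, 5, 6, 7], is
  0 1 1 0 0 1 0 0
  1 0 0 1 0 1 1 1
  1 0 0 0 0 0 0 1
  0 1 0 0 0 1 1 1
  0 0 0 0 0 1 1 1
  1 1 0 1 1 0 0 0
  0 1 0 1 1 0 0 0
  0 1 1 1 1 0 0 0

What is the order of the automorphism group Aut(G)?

Degrees alone do not determine every vertex (e.g. 0 and 4 both have degree 3), but their neighbour-degree multisets differ: N(0) has degrees [2, 4, 5] while N(4) has degrees [3, 4, 4]. Repeating this refinement separates all vertices, so the only automorphism is the identity.

1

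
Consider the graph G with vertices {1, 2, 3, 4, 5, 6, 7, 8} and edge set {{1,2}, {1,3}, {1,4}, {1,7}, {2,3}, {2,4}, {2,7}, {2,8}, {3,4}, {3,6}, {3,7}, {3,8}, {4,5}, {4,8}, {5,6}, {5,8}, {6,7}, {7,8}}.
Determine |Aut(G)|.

The degree sequence is [4, 5, 6, 5, 3, 3, 5, 5]. Checking the degree-preserving permutations of the vertex set shows that none except the identity preserves every edge, so Aut(G) is trivial.

1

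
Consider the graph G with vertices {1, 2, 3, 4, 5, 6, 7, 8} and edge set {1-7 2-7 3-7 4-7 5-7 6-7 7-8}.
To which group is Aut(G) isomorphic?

Vertex 7 has degree 7 and every other vertex has degree 1, so G is the star K_{1,7} with centre 7. The 7 leaves are pairwise interchangeable while the centre is fixed, giving Aut(G) = S_7.

S_7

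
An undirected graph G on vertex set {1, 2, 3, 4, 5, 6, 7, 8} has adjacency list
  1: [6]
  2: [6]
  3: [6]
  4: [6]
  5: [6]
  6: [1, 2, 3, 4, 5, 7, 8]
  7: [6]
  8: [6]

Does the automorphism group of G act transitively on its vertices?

No

Vertex 6 is the only vertex of degree 7, so every automorphism fixes it; G is not vertex-transitive.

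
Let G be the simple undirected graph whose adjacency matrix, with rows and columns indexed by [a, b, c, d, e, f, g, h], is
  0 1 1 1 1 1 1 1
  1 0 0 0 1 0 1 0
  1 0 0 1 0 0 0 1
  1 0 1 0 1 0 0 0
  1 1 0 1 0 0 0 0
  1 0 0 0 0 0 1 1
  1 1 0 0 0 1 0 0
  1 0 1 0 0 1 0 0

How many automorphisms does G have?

Vertex a is the unique vertex of degree 7; the remaining 7 vertices each have degree 3 and induce a cycle, so G is the wheel on 8 vertices with hub a. With the hub fixed, the remaining symmetry is that of the rim cycle C_7, giving the dihedral group D_7.

14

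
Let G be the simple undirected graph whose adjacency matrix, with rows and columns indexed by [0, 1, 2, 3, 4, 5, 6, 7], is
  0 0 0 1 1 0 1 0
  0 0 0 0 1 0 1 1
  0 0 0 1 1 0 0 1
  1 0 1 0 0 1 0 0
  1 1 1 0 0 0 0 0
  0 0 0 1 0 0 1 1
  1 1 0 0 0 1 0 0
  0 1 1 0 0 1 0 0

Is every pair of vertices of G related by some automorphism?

G is 3-regular and bipartite on 2^3 = 8 vertices with girth 4; it is the hypercube graph Q_3. The symmetry group of the 3-cube is the hyperoctahedral group B_3 = Z_2 ≀ S_3, of order 2^3·3! = 48. Under this action every vertex can be carried to every other, so G is vertex-transitive.

Yes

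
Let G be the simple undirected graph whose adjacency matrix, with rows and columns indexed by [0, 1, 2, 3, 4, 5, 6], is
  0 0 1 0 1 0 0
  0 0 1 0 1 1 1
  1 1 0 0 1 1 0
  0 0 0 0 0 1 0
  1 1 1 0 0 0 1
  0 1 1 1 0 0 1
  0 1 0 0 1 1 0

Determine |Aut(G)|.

1

Degrees alone do not determine every vertex (e.g. 1 and 2 both have degree 4), but their neighbour-degree multisets differ: N(1) has degrees [3, 4, 4, 4] while N(2) has degrees [2, 4, 4, 4]. Repeating this refinement separates all vertices, so the only automorphism is the identity.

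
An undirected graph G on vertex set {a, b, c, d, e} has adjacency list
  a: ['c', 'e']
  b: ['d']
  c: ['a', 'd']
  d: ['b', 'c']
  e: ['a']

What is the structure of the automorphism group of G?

the cyclic group of order 2

The degree sequence is [2, 1, 2, 2, 1]; the two degree-1 vertices b and e are the ends of a path, so G = P_5. A path has exactly one nontrivial symmetry — reversal — giving Aut(G) of order 2.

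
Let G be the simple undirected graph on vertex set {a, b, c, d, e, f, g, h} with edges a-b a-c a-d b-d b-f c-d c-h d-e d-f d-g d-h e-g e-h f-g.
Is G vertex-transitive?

No

Vertex d is the only vertex of degree 7, so every automorphism fixes it; G is not vertex-transitive.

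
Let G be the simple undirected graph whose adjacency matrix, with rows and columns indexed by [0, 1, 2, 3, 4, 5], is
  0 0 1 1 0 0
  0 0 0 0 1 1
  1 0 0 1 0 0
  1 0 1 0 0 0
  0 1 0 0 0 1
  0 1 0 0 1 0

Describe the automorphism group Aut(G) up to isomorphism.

G has two connected components, {0, 2, 3} and {1, 4, 5}; each is 2-regular, so G = C_3 ⊔ C_3. Aut of a disjoint union of two copies of C_3 is the wreath product D_3 ≀ Z_2, of order 2·6² = 72.

(D_3 × D_3) ⋊ Z_2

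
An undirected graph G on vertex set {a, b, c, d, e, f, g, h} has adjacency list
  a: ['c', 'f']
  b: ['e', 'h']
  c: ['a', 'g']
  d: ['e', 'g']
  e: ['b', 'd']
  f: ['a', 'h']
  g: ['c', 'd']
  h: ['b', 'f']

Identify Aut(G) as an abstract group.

G is 2-regular and connected on 8 vertices, i.e. the cycle C_8. The automorphisms of the 8-cycle are exactly the symmetries of a regular 8-gon: the dihedral group D_8, |D_8| = 16.

the dihedral group of order 16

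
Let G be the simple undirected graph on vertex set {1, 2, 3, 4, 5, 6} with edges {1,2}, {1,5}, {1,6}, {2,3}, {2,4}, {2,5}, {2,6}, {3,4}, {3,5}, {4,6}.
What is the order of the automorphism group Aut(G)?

10

Vertex 2 is the unique vertex of degree 5; the remaining 5 vertices each have degree 3 and induce a cycle, so G is the wheel on 6 vertices with hub 2. Every automorphism fixes the hub and acts on the rim 5-cycle, so Aut(G) ≅ Aut(C_5) = D_5 of order 10.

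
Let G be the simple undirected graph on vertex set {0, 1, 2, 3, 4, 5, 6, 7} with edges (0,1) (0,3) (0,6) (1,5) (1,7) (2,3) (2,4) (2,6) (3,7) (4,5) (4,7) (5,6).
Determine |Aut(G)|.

G is 3-regular and bipartite on 2^3 = 8 vertices with girth 4; it is the hypercube graph Q_3. The symmetry group of the 3-cube is the hyperoctahedral group B_3 = Z_2 ≀ S_3, of order 2^3·3! = 48.

48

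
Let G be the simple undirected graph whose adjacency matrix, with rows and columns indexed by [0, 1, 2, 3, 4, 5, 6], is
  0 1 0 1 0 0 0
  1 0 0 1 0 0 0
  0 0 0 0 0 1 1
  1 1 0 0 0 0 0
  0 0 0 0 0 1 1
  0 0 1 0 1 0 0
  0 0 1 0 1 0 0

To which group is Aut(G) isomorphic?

G has two connected components, {2, 4, 5, 6} and {0, 1, 3}; each is 2-regular, so G = C_4 ⊔ C_3. No automorphism exchanges components of different sizes, hence Aut(G) is the direct product D_4 × D_3, order 48.

D_4 × D_3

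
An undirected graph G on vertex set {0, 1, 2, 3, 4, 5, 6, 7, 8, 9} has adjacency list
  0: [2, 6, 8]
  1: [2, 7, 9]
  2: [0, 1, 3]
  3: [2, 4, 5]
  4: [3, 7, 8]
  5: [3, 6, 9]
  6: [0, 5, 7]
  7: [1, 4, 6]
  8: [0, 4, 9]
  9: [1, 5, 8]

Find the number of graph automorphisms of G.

G is 3-regular on 10 vertices with no triangles and no 4-cycles (girth 5): this is the Petersen graph. Viewing the Petersen graph as the Kneser graph K(5,2) — vertices are 2-subsets of {1,…,5}, edges join disjoint pairs — its automorphisms are exactly the permutations of the 5-element set, so Aut ≅ S_5 of order 120.

120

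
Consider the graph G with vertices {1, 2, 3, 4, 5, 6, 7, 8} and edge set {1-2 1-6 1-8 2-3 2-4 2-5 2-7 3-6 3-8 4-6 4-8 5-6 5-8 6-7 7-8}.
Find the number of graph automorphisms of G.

720

The vertices split by degree into {2, 6, 8} (degree 5) and {1, 3, 4, 5, 7} (degree 3); every edge runs between the two parts, so G is the complete bipartite graph K_{3,5}. Automorphisms preserve the bipartition setwise (since the parts differ in size) and act as S_3 × S_5 within it; |Aut| = 720.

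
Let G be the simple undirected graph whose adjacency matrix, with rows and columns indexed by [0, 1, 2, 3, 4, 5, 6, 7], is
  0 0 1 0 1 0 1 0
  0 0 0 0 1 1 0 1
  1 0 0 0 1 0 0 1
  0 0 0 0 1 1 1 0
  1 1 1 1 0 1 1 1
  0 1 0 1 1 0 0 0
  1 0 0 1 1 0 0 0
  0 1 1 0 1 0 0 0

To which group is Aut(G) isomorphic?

D_7

Vertex 4 is the unique vertex of degree 7; the remaining 7 vertices each have degree 3 and induce a cycle, so G is the wheel on 8 vertices with hub 4. With the hub fixed, the remaining symmetry is that of the rim cycle C_7, giving the dihedral group D_7.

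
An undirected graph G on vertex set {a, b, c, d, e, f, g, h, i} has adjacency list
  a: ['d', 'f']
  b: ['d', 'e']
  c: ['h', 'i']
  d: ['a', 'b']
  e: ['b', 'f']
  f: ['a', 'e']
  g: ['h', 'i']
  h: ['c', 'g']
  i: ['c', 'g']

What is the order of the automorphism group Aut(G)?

80

G has two connected components, {a, b, d, e, f} and {c, g, h, i}; each is 2-regular, so G = C_5 ⊔ C_4. No automorphism exchanges components of different sizes, hence Aut(G) is the direct product D_5 × D_4, order 80.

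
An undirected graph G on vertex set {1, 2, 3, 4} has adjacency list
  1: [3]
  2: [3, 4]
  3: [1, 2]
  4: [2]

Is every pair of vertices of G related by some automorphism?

Automorphisms preserve degree, but G has vertices of degree 1 and vertices of degree 2; no automorphism maps one to the other, so G is not vertex-transitive.

No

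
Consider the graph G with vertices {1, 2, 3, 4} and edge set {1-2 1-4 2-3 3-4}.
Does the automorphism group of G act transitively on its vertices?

Yes

Every vertex has degree 2 and the graph is connected, so G is the 4-cycle C_4. The automorphisms of the 4-cycle are exactly the symmetries of a regular 4-gon: the dihedral group D_4, |D_4| = 8. This group acts transitively on the 4 vertices.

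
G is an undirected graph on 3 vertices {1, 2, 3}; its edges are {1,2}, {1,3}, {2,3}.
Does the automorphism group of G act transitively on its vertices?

Yes

All 3 vertices are pairwise adjacent: G = K_3. Every bijection on the vertex set is an automorphism of K_3; hence Aut(K_3) ≅ S_3, order 6. This group acts transitively on the 3 vertices.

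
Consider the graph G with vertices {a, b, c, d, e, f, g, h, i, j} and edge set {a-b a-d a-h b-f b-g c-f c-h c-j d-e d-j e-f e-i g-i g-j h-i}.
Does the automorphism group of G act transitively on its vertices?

Yes

G is 3-regular on 10 vertices with no triangles and no 4-cycles (girth 5): this is the Petersen graph. It is a classical fact that the Petersen graph has automorphism group S_5 (order 120), arising from its description as the Kneser graph K(5,2). Under this action every vertex can be carried to every other, so G is vertex-transitive.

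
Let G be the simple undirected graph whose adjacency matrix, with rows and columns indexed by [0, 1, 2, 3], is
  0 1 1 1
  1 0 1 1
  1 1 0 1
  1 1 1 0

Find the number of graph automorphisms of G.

Every vertex has degree 3, so G is the complete graph K_4. Every bijection on the vertex set is an automorphism of K_4; hence Aut(K_4) ≅ S_4, order 24.

24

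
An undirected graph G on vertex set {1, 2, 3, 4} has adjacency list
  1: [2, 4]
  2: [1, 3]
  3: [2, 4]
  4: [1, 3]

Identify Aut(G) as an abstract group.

the hyperoctahedral group B_2

G is 2-regular and bipartite on 2^2 = 4 vertices with girth 4; it is the hypercube graph Q_2. Aut(Q_2) consists of the signed permutations of the 2 coordinate axes: 2! permutations times 2^2 sign flips, so |Aut| = 2^2·2! = 8.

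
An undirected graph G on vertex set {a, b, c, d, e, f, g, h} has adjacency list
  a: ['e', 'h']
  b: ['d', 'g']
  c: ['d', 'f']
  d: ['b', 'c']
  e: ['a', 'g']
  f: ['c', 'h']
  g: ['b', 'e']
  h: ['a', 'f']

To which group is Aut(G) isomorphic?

the dihedral group of order 16

Every vertex has degree 2 and the graph is connected, so G is the 8-cycle C_8. C_8 has 8 rotations and 8 reflections, so Aut(C_8) ≅ D_8 of order 16.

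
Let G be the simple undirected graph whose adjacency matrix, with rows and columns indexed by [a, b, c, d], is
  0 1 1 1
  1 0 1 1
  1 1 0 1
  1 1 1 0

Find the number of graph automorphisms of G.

24

Every vertex has degree 3, so G is the complete graph K_4. Any permutation of the 4 vertices preserves K_4, so Aut(K_4) = S_4 of order 4! = 24.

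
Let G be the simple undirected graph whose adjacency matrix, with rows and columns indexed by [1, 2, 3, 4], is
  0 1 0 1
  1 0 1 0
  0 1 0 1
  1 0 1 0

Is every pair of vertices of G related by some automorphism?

Yes

Every vertex has degree 2 and the graph is connected, so G is the 4-cycle C_4. C_4 has 4 rotations and 4 reflections, so Aut(C_4) ≅ D_4 of order 8. Under this action every vertex can be carried to every other, so G is vertex-transitive.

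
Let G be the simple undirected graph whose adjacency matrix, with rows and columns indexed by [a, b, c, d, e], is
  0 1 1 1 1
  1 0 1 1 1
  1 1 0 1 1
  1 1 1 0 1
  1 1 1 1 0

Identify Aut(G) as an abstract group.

the symmetric group on 5 letters

Every vertex has degree 4, so G is the complete graph K_5. Any permutation of the 5 vertices preserves K_5, so Aut(K_5) = S_5 of order 5! = 120.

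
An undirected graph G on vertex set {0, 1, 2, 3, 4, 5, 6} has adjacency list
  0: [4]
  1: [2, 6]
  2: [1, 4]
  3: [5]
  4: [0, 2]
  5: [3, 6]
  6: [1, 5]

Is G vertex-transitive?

No

Automorphisms preserve degree, but G has vertices of degree 1 and vertices of degree 2; no automorphism maps one to the other, so G is not vertex-transitive.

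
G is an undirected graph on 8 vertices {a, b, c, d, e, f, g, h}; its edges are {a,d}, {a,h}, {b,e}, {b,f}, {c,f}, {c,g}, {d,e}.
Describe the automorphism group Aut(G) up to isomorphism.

C_2

The degree sequence is [2, 2, 2, 2, 2, 2, 1, 1]; the two degree-1 vertices g and h are the ends of a path, so G = P_8. A path has exactly one nontrivial symmetry — reversal — giving Aut(G) of order 2.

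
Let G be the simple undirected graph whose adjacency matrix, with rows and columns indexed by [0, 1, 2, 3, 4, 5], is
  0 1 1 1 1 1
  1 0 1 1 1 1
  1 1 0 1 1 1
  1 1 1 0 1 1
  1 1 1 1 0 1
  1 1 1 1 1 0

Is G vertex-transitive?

Every vertex has degree 5, so G is the complete graph K_6. Every bijection on the vertex set is an automorphism of K_6; hence Aut(K_6) ≅ S_6, order 720. Under this action every vertex can be carried to every other, so G is vertex-transitive.

Yes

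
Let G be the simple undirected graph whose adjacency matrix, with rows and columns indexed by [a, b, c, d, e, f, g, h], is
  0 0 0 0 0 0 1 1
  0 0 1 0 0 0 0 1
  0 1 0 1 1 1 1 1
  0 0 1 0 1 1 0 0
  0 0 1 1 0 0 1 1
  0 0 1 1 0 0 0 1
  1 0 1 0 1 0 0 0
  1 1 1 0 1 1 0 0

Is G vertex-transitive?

No

Vertex c is the only vertex of degree 6, so every automorphism fixes it; G is not vertex-transitive.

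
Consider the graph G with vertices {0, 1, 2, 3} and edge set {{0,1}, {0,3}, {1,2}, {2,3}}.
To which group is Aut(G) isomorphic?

D_4

G is 2-regular and connected on 4 vertices, i.e. the cycle C_4. The automorphisms of the 4-cycle are exactly the symmetries of a regular 4-gon: the dihedral group D_4, |D_4| = 8.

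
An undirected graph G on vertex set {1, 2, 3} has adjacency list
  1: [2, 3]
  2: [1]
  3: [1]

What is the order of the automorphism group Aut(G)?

The degree sequence is [2, 1, 1]; the two degree-1 vertices 2 and 3 are the ends of a path, so G = P_3. The only nontrivial automorphism of a path is the end-to-end reflection, so Aut(G) ≅ Z_2.

2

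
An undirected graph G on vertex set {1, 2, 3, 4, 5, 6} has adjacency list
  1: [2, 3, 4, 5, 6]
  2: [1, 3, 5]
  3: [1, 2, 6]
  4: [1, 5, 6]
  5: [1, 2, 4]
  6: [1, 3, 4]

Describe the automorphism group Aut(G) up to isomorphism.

Vertex 1 is the unique vertex of degree 5; the remaining 5 vertices each have degree 3 and induce a cycle, so G is the wheel on 6 vertices with hub 1. Every automorphism fixes the hub and acts on the rim 5-cycle, so Aut(G) ≅ Aut(C_5) = D_5 of order 10.

D_5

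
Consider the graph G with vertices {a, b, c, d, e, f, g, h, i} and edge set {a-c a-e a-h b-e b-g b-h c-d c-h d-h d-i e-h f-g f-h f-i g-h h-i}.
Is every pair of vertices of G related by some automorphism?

No

Vertex h is the only vertex of degree 8, so every automorphism fixes it; G is not vertex-transitive.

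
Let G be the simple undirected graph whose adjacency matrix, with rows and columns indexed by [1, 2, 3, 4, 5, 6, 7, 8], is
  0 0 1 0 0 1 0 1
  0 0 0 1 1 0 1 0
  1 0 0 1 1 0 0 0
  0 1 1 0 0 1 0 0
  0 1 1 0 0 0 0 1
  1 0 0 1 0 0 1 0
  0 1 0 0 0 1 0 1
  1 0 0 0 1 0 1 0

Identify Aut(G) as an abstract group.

G is 3-regular and bipartite on 2^3 = 8 vertices with girth 4; it is the hypercube graph Q_3. Aut(Q_3) consists of the signed permutations of the 3 coordinate axes: 3! permutations times 2^3 sign flips, so |Aut| = 2^3·3! = 48.

the hyperoctahedral group B_3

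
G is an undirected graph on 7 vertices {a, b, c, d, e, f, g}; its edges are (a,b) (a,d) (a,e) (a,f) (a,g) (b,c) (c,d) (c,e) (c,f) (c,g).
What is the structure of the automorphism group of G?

S_5 × S_2

The vertices split by degree into {a, c} (degree 5) and {b, d, e, f, g} (degree 2); every edge runs between the two parts, so G is the complete bipartite graph K_{2,5}. The parts have unequal sizes, so no automorphism swaps them; each part is permuted independently, giving S_5 × S_2 of order 5!·2! = 240.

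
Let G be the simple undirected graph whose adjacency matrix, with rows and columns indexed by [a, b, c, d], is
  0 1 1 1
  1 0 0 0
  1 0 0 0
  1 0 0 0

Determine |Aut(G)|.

6

Vertex a has degree 3 and every other vertex has degree 1, so G is the star K_{1,3} with centre a. Any automorphism fixes the centre and permutes the 3 leaves freely, so Aut(G) ≅ S_3 of order 3! = 6.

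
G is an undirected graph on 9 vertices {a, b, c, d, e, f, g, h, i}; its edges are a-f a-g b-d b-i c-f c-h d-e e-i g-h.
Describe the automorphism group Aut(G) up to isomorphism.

G has two connected components, {a, c, f, g, h} and {b, d, e, i}; each is 2-regular, so G = C_5 ⊔ C_4. The components are non-isomorphic (different sizes), so Aut(G) = Aut(C_4) × Aut(C_5) = D_4 × D_5 of order 8·10 = 80.

D_4 × D_5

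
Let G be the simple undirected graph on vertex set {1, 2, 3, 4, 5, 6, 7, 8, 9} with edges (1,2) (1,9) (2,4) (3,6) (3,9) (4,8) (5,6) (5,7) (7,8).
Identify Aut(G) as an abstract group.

the dihedral group of order 18

G is 2-regular and connected on 9 vertices, i.e. the cycle C_9. C_9 has 9 rotations and 9 reflections, so Aut(C_9) ≅ D_9 of order 18.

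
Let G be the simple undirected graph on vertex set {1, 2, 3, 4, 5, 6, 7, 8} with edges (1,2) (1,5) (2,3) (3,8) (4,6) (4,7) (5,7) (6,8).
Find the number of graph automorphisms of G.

Every vertex has degree 2 and the graph is connected, so G is the 8-cycle C_8. C_8 has 8 rotations and 8 reflections, so Aut(C_8) ≅ D_8 of order 16.

16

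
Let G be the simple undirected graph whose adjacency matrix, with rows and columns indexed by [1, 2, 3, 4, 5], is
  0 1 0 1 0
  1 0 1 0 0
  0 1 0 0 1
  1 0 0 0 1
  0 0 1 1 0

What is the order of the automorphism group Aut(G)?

10

Every vertex has degree 2 and the graph is connected, so G is the 5-cycle C_5. C_5 has 5 rotations and 5 reflections, so Aut(C_5) ≅ D_5 of order 10.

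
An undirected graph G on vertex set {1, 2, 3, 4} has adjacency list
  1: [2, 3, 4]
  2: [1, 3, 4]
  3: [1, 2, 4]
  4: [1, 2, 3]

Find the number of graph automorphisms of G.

24

All 4 vertices are pairwise adjacent: G = K_4. Any permutation of the 4 vertices preserves K_4, so Aut(K_4) = S_4 of order 4! = 24.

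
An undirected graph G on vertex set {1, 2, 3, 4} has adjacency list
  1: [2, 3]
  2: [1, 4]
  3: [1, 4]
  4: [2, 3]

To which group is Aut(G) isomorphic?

the dihedral group of order 8

G is 2-regular and bipartite on 2^2 = 4 vertices with girth 4; it is the hypercube graph Q_2. The symmetry group of the 2-cube is the hyperoctahedral group B_2 = Z_2 ≀ S_2, of order 2^2·2! = 8.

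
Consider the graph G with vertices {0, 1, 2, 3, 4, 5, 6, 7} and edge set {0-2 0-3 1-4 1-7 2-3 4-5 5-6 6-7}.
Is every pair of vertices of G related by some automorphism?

G has two connected components, {1, 4, 5, 6, 7} and {0, 2, 3}; each is 2-regular, so G = C_5 ⊔ C_3. The orbit of 0 under Aut(G) is {0, 2, 3}, which does not contain 1, so G is not vertex-transitive.

No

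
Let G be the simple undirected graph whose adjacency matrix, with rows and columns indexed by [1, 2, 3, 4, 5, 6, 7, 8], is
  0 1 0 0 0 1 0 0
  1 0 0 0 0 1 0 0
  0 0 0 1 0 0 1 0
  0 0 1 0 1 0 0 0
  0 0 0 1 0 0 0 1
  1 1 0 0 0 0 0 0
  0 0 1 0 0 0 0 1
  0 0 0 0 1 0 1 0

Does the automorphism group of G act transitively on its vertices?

G has two connected components, {3, 4, 5, 7, 8} and {1, 2, 6}; each is 2-regular, so G = C_5 ⊔ C_3. The orbit of 1 under Aut(G) is {1, 2, 6}, which does not contain 3, so G is not vertex-transitive.

No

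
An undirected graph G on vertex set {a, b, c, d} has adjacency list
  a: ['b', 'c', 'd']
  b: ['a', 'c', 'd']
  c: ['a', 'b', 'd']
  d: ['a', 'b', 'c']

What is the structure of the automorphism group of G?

the symmetric group on 4 letters

All 4 vertices are pairwise adjacent: G = K_4. Every bijection on the vertex set is an automorphism of K_4; hence Aut(K_4) ≅ S_4, order 24.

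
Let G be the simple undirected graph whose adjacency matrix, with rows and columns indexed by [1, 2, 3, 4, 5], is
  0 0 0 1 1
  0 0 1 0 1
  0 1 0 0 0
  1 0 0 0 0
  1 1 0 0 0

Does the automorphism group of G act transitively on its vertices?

No

Automorphisms preserve degree, but G has vertices of degree 1 and vertices of degree 2; no automorphism maps one to the other, so G is not vertex-transitive.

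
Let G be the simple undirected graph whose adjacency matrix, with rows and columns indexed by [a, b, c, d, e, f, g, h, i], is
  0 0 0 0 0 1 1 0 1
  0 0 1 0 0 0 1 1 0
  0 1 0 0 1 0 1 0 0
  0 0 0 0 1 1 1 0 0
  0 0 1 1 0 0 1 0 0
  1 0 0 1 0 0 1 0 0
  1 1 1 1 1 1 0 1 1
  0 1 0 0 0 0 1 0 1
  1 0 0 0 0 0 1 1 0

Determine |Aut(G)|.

Vertex g is the unique vertex of degree 8; the remaining 8 vertices each have degree 3 and induce a cycle, so G is the wheel on 9 vertices with hub g. Every automorphism fixes the hub and acts on the rim 8-cycle, so Aut(G) ≅ Aut(C_8) = D_8 of order 16.

16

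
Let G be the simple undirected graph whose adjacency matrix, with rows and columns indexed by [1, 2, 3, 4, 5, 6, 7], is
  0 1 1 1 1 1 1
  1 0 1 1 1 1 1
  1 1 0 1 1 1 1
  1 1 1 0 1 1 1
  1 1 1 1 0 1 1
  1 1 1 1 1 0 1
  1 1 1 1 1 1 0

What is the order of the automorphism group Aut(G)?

5040

Every vertex has degree 6, so G is the complete graph K_7. Every bijection on the vertex set is an automorphism of K_7; hence Aut(K_7) ≅ S_7, order 5040.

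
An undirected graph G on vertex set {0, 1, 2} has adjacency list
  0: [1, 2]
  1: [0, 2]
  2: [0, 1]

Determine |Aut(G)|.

6

Every vertex has degree 2, so G is the complete graph K_3. Every bijection on the vertex set is an automorphism of K_3; hence Aut(K_3) ≅ S_3, order 6.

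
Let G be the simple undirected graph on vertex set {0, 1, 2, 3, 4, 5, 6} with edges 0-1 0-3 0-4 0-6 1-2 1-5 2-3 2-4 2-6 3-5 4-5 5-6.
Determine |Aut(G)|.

The vertices split by degree into {0, 2, 5} (degree 4) and {1, 3, 4, 6} (degree 3); every edge runs between the two parts, so G is the complete bipartite graph K_{3,4}. Automorphisms preserve the bipartition setwise (since the parts differ in size) and act as S_4 × S_3 within it; |Aut| = 144.

144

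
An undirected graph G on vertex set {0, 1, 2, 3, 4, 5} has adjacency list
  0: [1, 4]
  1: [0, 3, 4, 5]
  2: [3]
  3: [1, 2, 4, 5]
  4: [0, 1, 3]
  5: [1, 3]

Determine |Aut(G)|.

1

Degrees alone do not determine every vertex (e.g. 0 and 5 both have degree 2), but their neighbour-degree multisets differ: N(0) has degrees [3, 4] while N(5) has degrees [4, 4]. Repeating this refinement separates all vertices, so the only automorphism is the identity.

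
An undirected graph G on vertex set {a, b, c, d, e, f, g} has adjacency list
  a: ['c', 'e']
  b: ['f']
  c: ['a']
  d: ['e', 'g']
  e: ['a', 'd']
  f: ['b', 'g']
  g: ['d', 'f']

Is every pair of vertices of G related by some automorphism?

No

Automorphisms preserve degree, but G has vertices of degree 1 and vertices of degree 2; no automorphism maps one to the other, so G is not vertex-transitive.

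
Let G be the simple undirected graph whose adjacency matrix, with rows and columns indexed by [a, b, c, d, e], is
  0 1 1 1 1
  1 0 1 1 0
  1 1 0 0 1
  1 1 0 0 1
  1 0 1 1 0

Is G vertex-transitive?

No

Vertex a is the only vertex of degree 4, so every automorphism fixes it; G is not vertex-transitive.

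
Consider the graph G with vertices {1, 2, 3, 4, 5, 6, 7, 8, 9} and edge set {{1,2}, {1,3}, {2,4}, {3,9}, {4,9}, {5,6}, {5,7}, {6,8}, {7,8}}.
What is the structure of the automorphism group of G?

D_5 × D_4

G has two connected components, {1, 2, 3, 4, 9} and {5, 6, 7, 8}; each is 2-regular, so G = C_5 ⊔ C_4. No automorphism exchanges components of different sizes, hence Aut(G) is the direct product D_5 × D_4, order 80.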